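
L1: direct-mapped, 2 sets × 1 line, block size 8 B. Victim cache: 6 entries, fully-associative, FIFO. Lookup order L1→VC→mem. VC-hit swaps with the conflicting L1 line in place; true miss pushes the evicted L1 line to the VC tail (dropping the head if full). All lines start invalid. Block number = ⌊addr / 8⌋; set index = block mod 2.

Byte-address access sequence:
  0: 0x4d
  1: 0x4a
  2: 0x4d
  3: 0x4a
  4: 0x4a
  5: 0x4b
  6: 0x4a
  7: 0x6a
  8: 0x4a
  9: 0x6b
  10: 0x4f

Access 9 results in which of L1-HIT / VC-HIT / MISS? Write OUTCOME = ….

0: 0x4d (blk 9, set 1) → MISS  vc=[]
1: 0x4a (blk 9, set 1) → L1-HIT  vc=[]
2: 0x4d (blk 9, set 1) → L1-HIT  vc=[]
3: 0x4a (blk 9, set 1) → L1-HIT  vc=[]
4: 0x4a (blk 9, set 1) → L1-HIT  vc=[]
5: 0x4b (blk 9, set 1) → L1-HIT  vc=[]
6: 0x4a (blk 9, set 1) → L1-HIT  vc=[]
7: 0x6a (blk 13, set 1) → MISS  vc=[9]
8: 0x4a (blk 9, set 1) → VC-HIT  vc=[13]
9: 0x6b (blk 13, set 1) → VC-HIT  vc=[9]
10: 0x4f (blk 9, set 1) → VC-HIT  vc=[13]

OUTCOME = VC-HIT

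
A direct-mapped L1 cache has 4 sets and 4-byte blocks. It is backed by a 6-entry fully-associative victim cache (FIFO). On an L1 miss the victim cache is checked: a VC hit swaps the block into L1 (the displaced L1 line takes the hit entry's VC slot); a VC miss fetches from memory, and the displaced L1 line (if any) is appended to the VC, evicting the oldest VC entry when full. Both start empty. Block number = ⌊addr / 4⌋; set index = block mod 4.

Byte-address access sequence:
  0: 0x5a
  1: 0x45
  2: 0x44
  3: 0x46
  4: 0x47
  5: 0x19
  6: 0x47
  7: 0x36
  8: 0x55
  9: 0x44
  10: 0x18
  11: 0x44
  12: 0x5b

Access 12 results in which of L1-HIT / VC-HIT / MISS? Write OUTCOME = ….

OUTCOME = VC-HIT

#0 0x5a→b22/s2 MISS; vc=[]
#1 0x45→b17/s1 MISS; vc=[]
#2 0x44→b17/s1 L1-HIT; vc=[]
#3 0x46→b17/s1 L1-HIT; vc=[]
#4 0x47→b17/s1 L1-HIT; vc=[]
#5 0x19→b6/s2 MISS; vc=[22]
#6 0x47→b17/s1 L1-HIT; vc=[22]
#7 0x36→b13/s1 MISS; vc=[22,17]
#8 0x55→b21/s1 MISS; vc=[22,17,13]
#9 0x44→b17/s1 VC-HIT; vc=[22,21,13]
#10 0x18→b6/s2 L1-HIT; vc=[22,21,13]
#11 0x44→b17/s1 L1-HIT; vc=[22,21,13]
#12 0x5b→b22/s2 VC-HIT; vc=[6,21,13]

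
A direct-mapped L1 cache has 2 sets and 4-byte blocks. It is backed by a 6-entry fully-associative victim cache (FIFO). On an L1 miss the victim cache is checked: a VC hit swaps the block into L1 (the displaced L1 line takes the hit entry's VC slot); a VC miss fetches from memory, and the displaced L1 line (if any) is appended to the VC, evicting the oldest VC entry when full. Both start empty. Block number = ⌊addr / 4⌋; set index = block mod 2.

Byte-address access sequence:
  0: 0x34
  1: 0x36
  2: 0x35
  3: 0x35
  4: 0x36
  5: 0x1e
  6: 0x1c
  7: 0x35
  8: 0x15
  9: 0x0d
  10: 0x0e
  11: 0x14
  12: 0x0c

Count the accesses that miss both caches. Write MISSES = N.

0: 0x34 (blk 13, set 1) → MISS  vc=[]
1: 0x36 (blk 13, set 1) → L1-HIT  vc=[]
2: 0x35 (blk 13, set 1) → L1-HIT  vc=[]
3: 0x35 (blk 13, set 1) → L1-HIT  vc=[]
4: 0x36 (blk 13, set 1) → L1-HIT  vc=[]
5: 0x1e (blk 7, set 1) → MISS  vc=[13]
6: 0x1c (blk 7, set 1) → L1-HIT  vc=[13]
7: 0x35 (blk 13, set 1) → VC-HIT  vc=[7]
8: 0x15 (blk 5, set 1) → MISS  vc=[7, 13]
9: 0xd (blk 3, set 1) → MISS  vc=[7, 13, 5]
10: 0xe (blk 3, set 1) → L1-HIT  vc=[7, 13, 5]
11: 0x14 (blk 5, set 1) → VC-HIT  vc=[7, 13, 3]
12: 0xc (blk 3, set 1) → VC-HIT  vc=[7, 13, 5]

MISSES = 4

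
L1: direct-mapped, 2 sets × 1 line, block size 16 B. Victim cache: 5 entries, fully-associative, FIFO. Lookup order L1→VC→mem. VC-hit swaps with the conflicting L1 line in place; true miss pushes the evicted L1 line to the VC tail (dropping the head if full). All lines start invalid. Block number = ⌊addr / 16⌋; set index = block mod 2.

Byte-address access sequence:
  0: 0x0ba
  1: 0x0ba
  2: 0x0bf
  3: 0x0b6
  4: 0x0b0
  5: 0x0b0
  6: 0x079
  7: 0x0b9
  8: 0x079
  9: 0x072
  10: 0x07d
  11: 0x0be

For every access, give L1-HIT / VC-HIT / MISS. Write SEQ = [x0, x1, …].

SEQ = [MISS, L1-HIT, L1-HIT, L1-HIT, L1-HIT, L1-HIT, MISS, VC-HIT, VC-HIT, L1-HIT, L1-HIT, VC-HIT]

  [0] addr=0xba blk=11 s=1: MISS | VC []
  [1] addr=0xba blk=11 s=1: L1-HIT | VC []
  [2] addr=0xbf blk=11 s=1: L1-HIT | VC []
  [3] addr=0xb6 blk=11 s=1: L1-HIT | VC []
  [4] addr=0xb0 blk=11 s=1: L1-HIT | VC []
  [5] addr=0xb0 blk=11 s=1: L1-HIT | VC []
  [6] addr=0x79 blk=7 s=1: MISS | VC [11]
  [7] addr=0xb9 blk=11 s=1: VC-HIT | VC [7]
  [8] addr=0x79 blk=7 s=1: VC-HIT | VC [11]
  [9] addr=0x72 blk=7 s=1: L1-HIT | VC [11]
  [10] addr=0x7d blk=7 s=1: L1-HIT | VC [11]
  [11] addr=0xbe blk=11 s=1: VC-HIT | VC [7]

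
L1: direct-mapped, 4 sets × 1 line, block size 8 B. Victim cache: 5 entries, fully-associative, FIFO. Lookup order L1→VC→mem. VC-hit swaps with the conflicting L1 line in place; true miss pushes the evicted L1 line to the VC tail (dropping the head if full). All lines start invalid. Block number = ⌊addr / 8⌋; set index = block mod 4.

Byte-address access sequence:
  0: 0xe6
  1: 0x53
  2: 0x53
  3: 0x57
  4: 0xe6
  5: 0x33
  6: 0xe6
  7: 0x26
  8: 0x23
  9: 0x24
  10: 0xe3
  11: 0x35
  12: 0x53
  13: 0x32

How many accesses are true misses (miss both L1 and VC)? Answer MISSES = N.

#0 0xe6→b28/s0 MISS; vc=[]
#1 0x53→b10/s2 MISS; vc=[]
#2 0x53→b10/s2 L1-HIT; vc=[]
#3 0x57→b10/s2 L1-HIT; vc=[]
#4 0xe6→b28/s0 L1-HIT; vc=[]
#5 0x33→b6/s2 MISS; vc=[10]
#6 0xe6→b28/s0 L1-HIT; vc=[10]
#7 0x26→b4/s0 MISS; vc=[10,28]
#8 0x23→b4/s0 L1-HIT; vc=[10,28]
#9 0x24→b4/s0 L1-HIT; vc=[10,28]
#10 0xe3→b28/s0 VC-HIT; vc=[10,4]
#11 0x35→b6/s2 L1-HIT; vc=[10,4]
#12 0x53→b10/s2 VC-HIT; vc=[6,4]
#13 0x32→b6/s2 VC-HIT; vc=[10,4]

MISSES = 4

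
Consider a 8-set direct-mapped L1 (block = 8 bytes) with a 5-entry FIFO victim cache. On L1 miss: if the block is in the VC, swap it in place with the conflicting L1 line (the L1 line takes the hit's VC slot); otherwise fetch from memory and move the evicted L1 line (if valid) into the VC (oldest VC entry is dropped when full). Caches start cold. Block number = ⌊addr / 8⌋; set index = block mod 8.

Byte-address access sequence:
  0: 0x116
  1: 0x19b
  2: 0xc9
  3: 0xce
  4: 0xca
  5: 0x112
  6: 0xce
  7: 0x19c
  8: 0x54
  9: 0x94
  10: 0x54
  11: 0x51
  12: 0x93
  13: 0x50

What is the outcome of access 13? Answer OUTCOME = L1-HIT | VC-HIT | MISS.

#0 0x116→b34/s2 MISS; vc=[]
#1 0x19b→b51/s3 MISS; vc=[]
#2 0xc9→b25/s1 MISS; vc=[]
#3 0xce→b25/s1 L1-HIT; vc=[]
#4 0xca→b25/s1 L1-HIT; vc=[]
#5 0x112→b34/s2 L1-HIT; vc=[]
#6 0xce→b25/s1 L1-HIT; vc=[]
#7 0x19c→b51/s3 L1-HIT; vc=[]
#8 0x54→b10/s2 MISS; vc=[34]
#9 0x94→b18/s2 MISS; vc=[34,10]
#10 0x54→b10/s2 VC-HIT; vc=[34,18]
#11 0x51→b10/s2 L1-HIT; vc=[34,18]
#12 0x93→b18/s2 VC-HIT; vc=[34,10]
#13 0x50→b10/s2 VC-HIT; vc=[34,18]

OUTCOME = VC-HIT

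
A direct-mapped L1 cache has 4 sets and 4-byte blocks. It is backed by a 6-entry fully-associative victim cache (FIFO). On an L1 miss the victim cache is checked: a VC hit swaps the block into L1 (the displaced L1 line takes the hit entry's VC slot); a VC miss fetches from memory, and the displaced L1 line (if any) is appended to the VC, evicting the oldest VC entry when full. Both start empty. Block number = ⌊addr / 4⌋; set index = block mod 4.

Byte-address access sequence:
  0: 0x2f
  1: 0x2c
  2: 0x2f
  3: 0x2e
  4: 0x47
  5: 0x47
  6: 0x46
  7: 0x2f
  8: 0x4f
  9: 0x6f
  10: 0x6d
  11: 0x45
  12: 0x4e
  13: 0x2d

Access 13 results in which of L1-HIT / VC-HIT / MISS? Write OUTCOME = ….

#0 0x2f→b11/s3 MISS; vc=[]
#1 0x2c→b11/s3 L1-HIT; vc=[]
#2 0x2f→b11/s3 L1-HIT; vc=[]
#3 0x2e→b11/s3 L1-HIT; vc=[]
#4 0x47→b17/s1 MISS; vc=[]
#5 0x47→b17/s1 L1-HIT; vc=[]
#6 0x46→b17/s1 L1-HIT; vc=[]
#7 0x2f→b11/s3 L1-HIT; vc=[]
#8 0x4f→b19/s3 MISS; vc=[11]
#9 0x6f→b27/s3 MISS; vc=[11,19]
#10 0x6d→b27/s3 L1-HIT; vc=[11,19]
#11 0x45→b17/s1 L1-HIT; vc=[11,19]
#12 0x4e→b19/s3 VC-HIT; vc=[11,27]
#13 0x2d→b11/s3 VC-HIT; vc=[19,27]

OUTCOME = VC-HIT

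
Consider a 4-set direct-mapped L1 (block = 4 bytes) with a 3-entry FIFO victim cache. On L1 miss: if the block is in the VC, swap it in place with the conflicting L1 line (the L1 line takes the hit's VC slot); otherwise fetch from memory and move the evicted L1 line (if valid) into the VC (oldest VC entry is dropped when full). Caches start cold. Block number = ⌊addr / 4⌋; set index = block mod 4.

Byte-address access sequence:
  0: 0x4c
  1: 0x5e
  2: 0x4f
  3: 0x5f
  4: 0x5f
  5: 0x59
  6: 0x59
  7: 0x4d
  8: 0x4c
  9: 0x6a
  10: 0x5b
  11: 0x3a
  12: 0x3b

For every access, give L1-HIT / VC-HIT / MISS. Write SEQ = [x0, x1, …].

  [0] addr=0x4c blk=19 s=3: MISS | VC []
  [1] addr=0x5e blk=23 s=3: MISS | VC [19]
  [2] addr=0x4f blk=19 s=3: VC-HIT | VC [23]
  [3] addr=0x5f blk=23 s=3: VC-HIT | VC [19]
  [4] addr=0x5f blk=23 s=3: L1-HIT | VC [19]
  [5] addr=0x59 blk=22 s=2: MISS | VC [19]
  [6] addr=0x59 blk=22 s=2: L1-HIT | VC [19]
  [7] addr=0x4d blk=19 s=3: VC-HIT | VC [23]
  [8] addr=0x4c blk=19 s=3: L1-HIT | VC [23]
  [9] addr=0x6a blk=26 s=2: MISS | VC [23, 22]
  [10] addr=0x5b blk=22 s=2: VC-HIT | VC [23, 26]
  [11] addr=0x3a blk=14 s=2: MISS | VC [23, 26, 22]
  [12] addr=0x3b blk=14 s=2: L1-HIT | VC [23, 26, 22]

SEQ = [MISS, MISS, VC-HIT, VC-HIT, L1-HIT, MISS, L1-HIT, VC-HIT, L1-HIT, MISS, VC-HIT, MISS, L1-HIT]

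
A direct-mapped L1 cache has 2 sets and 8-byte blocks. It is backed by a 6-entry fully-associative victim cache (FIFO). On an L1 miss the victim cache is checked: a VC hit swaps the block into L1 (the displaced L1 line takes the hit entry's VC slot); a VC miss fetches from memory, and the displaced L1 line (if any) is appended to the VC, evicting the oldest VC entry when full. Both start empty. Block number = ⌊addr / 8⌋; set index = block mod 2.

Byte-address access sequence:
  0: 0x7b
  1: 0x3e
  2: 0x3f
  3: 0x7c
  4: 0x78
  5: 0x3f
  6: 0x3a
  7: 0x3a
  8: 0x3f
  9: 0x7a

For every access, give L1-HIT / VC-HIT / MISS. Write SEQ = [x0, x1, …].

#0 0x7b→b15/s1 MISS; vc=[]
#1 0x3e→b7/s1 MISS; vc=[15]
#2 0x3f→b7/s1 L1-HIT; vc=[15]
#3 0x7c→b15/s1 VC-HIT; vc=[7]
#4 0x78→b15/s1 L1-HIT; vc=[7]
#5 0x3f→b7/s1 VC-HIT; vc=[15]
#6 0x3a→b7/s1 L1-HIT; vc=[15]
#7 0x3a→b7/s1 L1-HIT; vc=[15]
#8 0x3f→b7/s1 L1-HIT; vc=[15]
#9 0x7a→b15/s1 VC-HIT; vc=[7]

SEQ = [MISS, MISS, L1-HIT, VC-HIT, L1-HIT, VC-HIT, L1-HIT, L1-HIT, L1-HIT, VC-HIT]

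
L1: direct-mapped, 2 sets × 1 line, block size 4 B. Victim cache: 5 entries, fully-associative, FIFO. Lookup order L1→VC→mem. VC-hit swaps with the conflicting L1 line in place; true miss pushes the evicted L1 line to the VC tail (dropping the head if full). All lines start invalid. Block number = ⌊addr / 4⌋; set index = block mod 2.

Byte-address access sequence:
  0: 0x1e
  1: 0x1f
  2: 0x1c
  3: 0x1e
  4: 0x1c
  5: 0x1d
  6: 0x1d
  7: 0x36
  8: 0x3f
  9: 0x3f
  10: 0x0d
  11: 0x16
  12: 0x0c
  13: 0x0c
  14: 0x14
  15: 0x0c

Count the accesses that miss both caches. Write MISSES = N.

  [0] addr=0x1e blk=7 s=1: MISS | VC []
  [1] addr=0x1f blk=7 s=1: L1-HIT | VC []
  [2] addr=0x1c blk=7 s=1: L1-HIT | VC []
  [3] addr=0x1e blk=7 s=1: L1-HIT | VC []
  [4] addr=0x1c blk=7 s=1: L1-HIT | VC []
  [5] addr=0x1d blk=7 s=1: L1-HIT | VC []
  [6] addr=0x1d blk=7 s=1: L1-HIT | VC []
  [7] addr=0x36 blk=13 s=1: MISS | VC [7]
  [8] addr=0x3f blk=15 s=1: MISS | VC [7, 13]
  [9] addr=0x3f blk=15 s=1: L1-HIT | VC [7, 13]
  [10] addr=0xd blk=3 s=1: MISS | VC [7, 13, 15]
  [11] addr=0x16 blk=5 s=1: MISS | VC [7, 13, 15, 3]
  [12] addr=0xc blk=3 s=1: VC-HIT | VC [7, 13, 15, 5]
  [13] addr=0xc blk=3 s=1: L1-HIT | VC [7, 13, 15, 5]
  [14] addr=0x14 blk=5 s=1: VC-HIT | VC [7, 13, 15, 3]
  [15] addr=0xc blk=3 s=1: VC-HIT | VC [7, 13, 15, 5]

MISSES = 5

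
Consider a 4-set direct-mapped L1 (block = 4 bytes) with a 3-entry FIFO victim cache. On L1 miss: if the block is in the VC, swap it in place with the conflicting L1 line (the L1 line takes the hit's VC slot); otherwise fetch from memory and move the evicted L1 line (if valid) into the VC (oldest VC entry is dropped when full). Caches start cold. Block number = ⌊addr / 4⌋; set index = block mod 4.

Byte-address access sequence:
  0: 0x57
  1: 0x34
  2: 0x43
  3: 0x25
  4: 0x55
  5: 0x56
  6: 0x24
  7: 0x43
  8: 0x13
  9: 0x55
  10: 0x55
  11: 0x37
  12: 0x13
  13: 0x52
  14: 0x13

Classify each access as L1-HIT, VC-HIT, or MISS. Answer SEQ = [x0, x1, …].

SEQ = [MISS, MISS, MISS, MISS, VC-HIT, L1-HIT, VC-HIT, L1-HIT, MISS, VC-HIT, L1-HIT, VC-HIT, L1-HIT, MISS, VC-HIT]

  [0] addr=0x57 blk=21 s=1: MISS | VC []
  [1] addr=0x34 blk=13 s=1: MISS | VC [21]
  [2] addr=0x43 blk=16 s=0: MISS | VC [21]
  [3] addr=0x25 blk=9 s=1: MISS | VC [21, 13]
  [4] addr=0x55 blk=21 s=1: VC-HIT | VC [9, 13]
  [5] addr=0x56 blk=21 s=1: L1-HIT | VC [9, 13]
  [6] addr=0x24 blk=9 s=1: VC-HIT | VC [21, 13]
  [7] addr=0x43 blk=16 s=0: L1-HIT | VC [21, 13]
  [8] addr=0x13 blk=4 s=0: MISS | VC [21, 13, 16]
  [9] addr=0x55 blk=21 s=1: VC-HIT | VC [9, 13, 16]
  [10] addr=0x55 blk=21 s=1: L1-HIT | VC [9, 13, 16]
  [11] addr=0x37 blk=13 s=1: VC-HIT | VC [9, 21, 16]
  [12] addr=0x13 blk=4 s=0: L1-HIT | VC [9, 21, 16]
  [13] addr=0x52 blk=20 s=0: MISS | VC [21, 16, 4]
  [14] addr=0x13 blk=4 s=0: VC-HIT | VC [21, 16, 20]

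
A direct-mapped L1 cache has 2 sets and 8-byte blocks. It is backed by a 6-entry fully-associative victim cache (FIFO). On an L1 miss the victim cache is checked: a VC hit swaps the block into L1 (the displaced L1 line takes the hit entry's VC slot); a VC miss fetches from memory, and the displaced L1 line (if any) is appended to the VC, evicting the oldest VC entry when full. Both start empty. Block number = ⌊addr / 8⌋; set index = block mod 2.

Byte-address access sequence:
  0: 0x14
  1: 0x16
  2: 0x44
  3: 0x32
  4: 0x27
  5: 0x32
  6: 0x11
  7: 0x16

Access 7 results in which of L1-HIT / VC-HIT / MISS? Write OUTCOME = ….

OUTCOME = L1-HIT

0: 0x14 (blk 2, set 0) → MISS  vc=[]
1: 0x16 (blk 2, set 0) → L1-HIT  vc=[]
2: 0x44 (blk 8, set 0) → MISS  vc=[2]
3: 0x32 (blk 6, set 0) → MISS  vc=[2, 8]
4: 0x27 (blk 4, set 0) → MISS  vc=[2, 8, 6]
5: 0x32 (blk 6, set 0) → VC-HIT  vc=[2, 8, 4]
6: 0x11 (blk 2, set 0) → VC-HIT  vc=[6, 8, 4]
7: 0x16 (blk 2, set 0) → L1-HIT  vc=[6, 8, 4]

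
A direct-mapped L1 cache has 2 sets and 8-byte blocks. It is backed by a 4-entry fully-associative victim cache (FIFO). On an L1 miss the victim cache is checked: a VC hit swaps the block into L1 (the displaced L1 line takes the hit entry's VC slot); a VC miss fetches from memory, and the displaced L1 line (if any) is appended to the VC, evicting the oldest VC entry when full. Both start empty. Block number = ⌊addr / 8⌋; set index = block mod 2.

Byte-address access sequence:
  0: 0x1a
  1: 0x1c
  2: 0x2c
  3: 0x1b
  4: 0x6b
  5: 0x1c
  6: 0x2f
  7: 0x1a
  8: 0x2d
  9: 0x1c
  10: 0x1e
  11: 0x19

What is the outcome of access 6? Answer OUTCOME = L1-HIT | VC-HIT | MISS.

OUTCOME = VC-HIT

  [0] addr=0x1a blk=3 s=1: MISS | VC []
  [1] addr=0x1c blk=3 s=1: L1-HIT | VC []
  [2] addr=0x2c blk=5 s=1: MISS | VC [3]
  [3] addr=0x1b blk=3 s=1: VC-HIT | VC [5]
  [4] addr=0x6b blk=13 s=1: MISS | VC [5, 3]
  [5] addr=0x1c blk=3 s=1: VC-HIT | VC [5, 13]
  [6] addr=0x2f blk=5 s=1: VC-HIT | VC [3, 13]
  [7] addr=0x1a blk=3 s=1: VC-HIT | VC [5, 13]
  [8] addr=0x2d blk=5 s=1: VC-HIT | VC [3, 13]
  [9] addr=0x1c blk=3 s=1: VC-HIT | VC [5, 13]
  [10] addr=0x1e blk=3 s=1: L1-HIT | VC [5, 13]
  [11] addr=0x19 blk=3 s=1: L1-HIT | VC [5, 13]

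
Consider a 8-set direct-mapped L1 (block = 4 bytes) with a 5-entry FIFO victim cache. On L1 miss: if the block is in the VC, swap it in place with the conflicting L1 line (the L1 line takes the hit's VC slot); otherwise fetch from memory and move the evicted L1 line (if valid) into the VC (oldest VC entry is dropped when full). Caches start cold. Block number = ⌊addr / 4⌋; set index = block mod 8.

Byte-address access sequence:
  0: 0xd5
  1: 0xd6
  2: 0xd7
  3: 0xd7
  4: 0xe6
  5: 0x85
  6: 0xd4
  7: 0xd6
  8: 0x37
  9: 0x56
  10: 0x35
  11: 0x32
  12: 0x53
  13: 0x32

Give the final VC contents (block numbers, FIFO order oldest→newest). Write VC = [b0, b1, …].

VC = [57, 53, 21, 20]

  [0] addr=0xd5 blk=53 s=5: MISS | VC []
  [1] addr=0xd6 blk=53 s=5: L1-HIT | VC []
  [2] addr=0xd7 blk=53 s=5: L1-HIT | VC []
  [3] addr=0xd7 blk=53 s=5: L1-HIT | VC []
  [4] addr=0xe6 blk=57 s=1: MISS | VC []
  [5] addr=0x85 blk=33 s=1: MISS | VC [57]
  [6] addr=0xd4 blk=53 s=5: L1-HIT | VC [57]
  [7] addr=0xd6 blk=53 s=5: L1-HIT | VC [57]
  [8] addr=0x37 blk=13 s=5: MISS | VC [57, 53]
  [9] addr=0x56 blk=21 s=5: MISS | VC [57, 53, 13]
  [10] addr=0x35 blk=13 s=5: VC-HIT | VC [57, 53, 21]
  [11] addr=0x32 blk=12 s=4: MISS | VC [57, 53, 21]
  [12] addr=0x53 blk=20 s=4: MISS | VC [57, 53, 21, 12]
  [13] addr=0x32 blk=12 s=4: VC-HIT | VC [57, 53, 21, 20]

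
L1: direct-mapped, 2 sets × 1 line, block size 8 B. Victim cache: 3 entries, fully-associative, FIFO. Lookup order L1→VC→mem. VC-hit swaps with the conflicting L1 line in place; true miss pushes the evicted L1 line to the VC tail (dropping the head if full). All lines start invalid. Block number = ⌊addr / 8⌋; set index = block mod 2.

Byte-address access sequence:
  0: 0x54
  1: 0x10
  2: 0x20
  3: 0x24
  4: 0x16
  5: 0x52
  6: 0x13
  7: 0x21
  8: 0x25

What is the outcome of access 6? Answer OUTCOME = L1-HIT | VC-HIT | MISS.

OUTCOME = VC-HIT

0: 0x54 (blk 10, set 0) → MISS  vc=[]
1: 0x10 (blk 2, set 0) → MISS  vc=[10]
2: 0x20 (blk 4, set 0) → MISS  vc=[10, 2]
3: 0x24 (blk 4, set 0) → L1-HIT  vc=[10, 2]
4: 0x16 (blk 2, set 0) → VC-HIT  vc=[10, 4]
5: 0x52 (blk 10, set 0) → VC-HIT  vc=[2, 4]
6: 0x13 (blk 2, set 0) → VC-HIT  vc=[10, 4]
7: 0x21 (blk 4, set 0) → VC-HIT  vc=[10, 2]
8: 0x25 (blk 4, set 0) → L1-HIT  vc=[10, 2]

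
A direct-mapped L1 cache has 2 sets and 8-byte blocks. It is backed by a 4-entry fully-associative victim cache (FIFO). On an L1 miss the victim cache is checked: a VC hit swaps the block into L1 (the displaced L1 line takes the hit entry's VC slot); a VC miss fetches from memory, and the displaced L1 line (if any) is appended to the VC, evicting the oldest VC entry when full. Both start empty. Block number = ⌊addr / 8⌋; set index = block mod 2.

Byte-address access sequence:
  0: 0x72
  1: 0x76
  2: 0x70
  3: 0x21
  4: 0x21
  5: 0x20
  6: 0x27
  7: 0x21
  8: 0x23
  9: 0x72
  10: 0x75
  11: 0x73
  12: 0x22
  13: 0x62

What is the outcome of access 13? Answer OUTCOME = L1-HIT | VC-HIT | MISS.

0: 0x72 (blk 14, set 0) → MISS  vc=[]
1: 0x76 (blk 14, set 0) → L1-HIT  vc=[]
2: 0x70 (blk 14, set 0) → L1-HIT  vc=[]
3: 0x21 (blk 4, set 0) → MISS  vc=[14]
4: 0x21 (blk 4, set 0) → L1-HIT  vc=[14]
5: 0x20 (blk 4, set 0) → L1-HIT  vc=[14]
6: 0x27 (blk 4, set 0) → L1-HIT  vc=[14]
7: 0x21 (blk 4, set 0) → L1-HIT  vc=[14]
8: 0x23 (blk 4, set 0) → L1-HIT  vc=[14]
9: 0x72 (blk 14, set 0) → VC-HIT  vc=[4]
10: 0x75 (blk 14, set 0) → L1-HIT  vc=[4]
11: 0x73 (blk 14, set 0) → L1-HIT  vc=[4]
12: 0x22 (blk 4, set 0) → VC-HIT  vc=[14]
13: 0x62 (blk 12, set 0) → MISS  vc=[14, 4]

OUTCOME = MISS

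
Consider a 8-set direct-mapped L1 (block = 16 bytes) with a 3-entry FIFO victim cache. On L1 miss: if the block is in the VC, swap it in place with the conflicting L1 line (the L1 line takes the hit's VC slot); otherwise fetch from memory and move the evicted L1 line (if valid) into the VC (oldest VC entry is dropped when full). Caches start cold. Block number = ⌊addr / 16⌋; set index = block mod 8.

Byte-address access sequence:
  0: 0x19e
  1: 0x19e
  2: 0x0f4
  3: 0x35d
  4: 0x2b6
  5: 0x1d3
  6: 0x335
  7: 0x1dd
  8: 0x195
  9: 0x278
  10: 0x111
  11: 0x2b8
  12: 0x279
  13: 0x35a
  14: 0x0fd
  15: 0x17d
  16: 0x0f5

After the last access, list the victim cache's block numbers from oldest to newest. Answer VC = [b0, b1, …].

0: 0x19e (blk 25, set 1) → MISS  vc=[]
1: 0x19e (blk 25, set 1) → L1-HIT  vc=[]
2: 0xf4 (blk 15, set 7) → MISS  vc=[]
3: 0x35d (blk 53, set 5) → MISS  vc=[]
4: 0x2b6 (blk 43, set 3) → MISS  vc=[]
5: 0x1d3 (blk 29, set 5) → MISS  vc=[53]
6: 0x335 (blk 51, set 3) → MISS  vc=[53, 43]
7: 0x1dd (blk 29, set 5) → L1-HIT  vc=[53, 43]
8: 0x195 (blk 25, set 1) → L1-HIT  vc=[53, 43]
9: 0x278 (blk 39, set 7) → MISS  vc=[53, 43, 15]
10: 0x111 (blk 17, set 1) → MISS  vc=[43, 15, 25]
11: 0x2b8 (blk 43, set 3) → VC-HIT  vc=[51, 15, 25]
12: 0x279 (blk 39, set 7) → L1-HIT  vc=[51, 15, 25]
13: 0x35a (blk 53, set 5) → MISS  vc=[15, 25, 29]
14: 0xfd (blk 15, set 7) → VC-HIT  vc=[39, 25, 29]
15: 0x17d (blk 23, set 7) → MISS  vc=[25, 29, 15]
16: 0xf5 (blk 15, set 7) → VC-HIT  vc=[25, 29, 23]

VC = [25, 29, 23]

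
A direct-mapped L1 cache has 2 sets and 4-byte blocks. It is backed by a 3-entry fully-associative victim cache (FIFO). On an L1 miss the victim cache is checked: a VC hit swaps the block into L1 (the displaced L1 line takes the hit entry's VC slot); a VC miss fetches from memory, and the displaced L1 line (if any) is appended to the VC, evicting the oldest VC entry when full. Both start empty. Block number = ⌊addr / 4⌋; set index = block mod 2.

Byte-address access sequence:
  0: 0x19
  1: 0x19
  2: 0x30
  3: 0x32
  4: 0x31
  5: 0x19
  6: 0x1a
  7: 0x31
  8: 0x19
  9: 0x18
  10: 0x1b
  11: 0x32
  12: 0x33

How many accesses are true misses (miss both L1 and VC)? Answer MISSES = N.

  [0] addr=0x19 blk=6 s=0: MISS | VC []
  [1] addr=0x19 blk=6 s=0: L1-HIT | VC []
  [2] addr=0x30 blk=12 s=0: MISS | VC [6]
  [3] addr=0x32 blk=12 s=0: L1-HIT | VC [6]
  [4] addr=0x31 blk=12 s=0: L1-HIT | VC [6]
  [5] addr=0x19 blk=6 s=0: VC-HIT | VC [12]
  [6] addr=0x1a blk=6 s=0: L1-HIT | VC [12]
  [7] addr=0x31 blk=12 s=0: VC-HIT | VC [6]
  [8] addr=0x19 blk=6 s=0: VC-HIT | VC [12]
  [9] addr=0x18 blk=6 s=0: L1-HIT | VC [12]
  [10] addr=0x1b blk=6 s=0: L1-HIT | VC [12]
  [11] addr=0x32 blk=12 s=0: VC-HIT | VC [6]
  [12] addr=0x33 blk=12 s=0: L1-HIT | VC [6]

MISSES = 2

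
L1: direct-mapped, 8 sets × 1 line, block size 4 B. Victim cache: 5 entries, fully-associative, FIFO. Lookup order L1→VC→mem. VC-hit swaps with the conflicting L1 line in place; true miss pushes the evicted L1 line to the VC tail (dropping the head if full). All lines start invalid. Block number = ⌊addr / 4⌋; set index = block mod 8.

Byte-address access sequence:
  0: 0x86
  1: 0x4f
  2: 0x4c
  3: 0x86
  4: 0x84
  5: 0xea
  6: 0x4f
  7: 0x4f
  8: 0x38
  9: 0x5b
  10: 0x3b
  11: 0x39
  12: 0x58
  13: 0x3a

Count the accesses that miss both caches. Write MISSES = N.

MISSES = 5

  [0] addr=0x86 blk=33 s=1: MISS | VC []
  [1] addr=0x4f blk=19 s=3: MISS | VC []
  [2] addr=0x4c blk=19 s=3: L1-HIT | VC []
  [3] addr=0x86 blk=33 s=1: L1-HIT | VC []
  [4] addr=0x84 blk=33 s=1: L1-HIT | VC []
  [5] addr=0xea blk=58 s=2: MISS | VC []
  [6] addr=0x4f blk=19 s=3: L1-HIT | VC []
  [7] addr=0x4f blk=19 s=3: L1-HIT | VC []
  [8] addr=0x38 blk=14 s=6: MISS | VC []
  [9] addr=0x5b blk=22 s=6: MISS | VC [14]
  [10] addr=0x3b blk=14 s=6: VC-HIT | VC [22]
  [11] addr=0x39 blk=14 s=6: L1-HIT | VC [22]
  [12] addr=0x58 blk=22 s=6: VC-HIT | VC [14]
  [13] addr=0x3a blk=14 s=6: VC-HIT | VC [22]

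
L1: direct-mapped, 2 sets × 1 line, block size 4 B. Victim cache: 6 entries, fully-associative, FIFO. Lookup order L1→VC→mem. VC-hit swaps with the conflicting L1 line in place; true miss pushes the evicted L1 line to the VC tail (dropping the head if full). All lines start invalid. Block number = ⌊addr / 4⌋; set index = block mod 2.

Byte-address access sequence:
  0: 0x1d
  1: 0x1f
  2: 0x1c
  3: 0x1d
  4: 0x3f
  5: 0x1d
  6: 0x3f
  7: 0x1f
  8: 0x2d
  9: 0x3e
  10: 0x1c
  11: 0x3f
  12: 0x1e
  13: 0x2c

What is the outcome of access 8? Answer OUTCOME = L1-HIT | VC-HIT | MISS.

0: 0x1d (blk 7, set 1) → MISS  vc=[]
1: 0x1f (blk 7, set 1) → L1-HIT  vc=[]
2: 0x1c (blk 7, set 1) → L1-HIT  vc=[]
3: 0x1d (blk 7, set 1) → L1-HIT  vc=[]
4: 0x3f (blk 15, set 1) → MISS  vc=[7]
5: 0x1d (blk 7, set 1) → VC-HIT  vc=[15]
6: 0x3f (blk 15, set 1) → VC-HIT  vc=[7]
7: 0x1f (blk 7, set 1) → VC-HIT  vc=[15]
8: 0x2d (blk 11, set 1) → MISS  vc=[15, 7]
9: 0x3e (blk 15, set 1) → VC-HIT  vc=[11, 7]
10: 0x1c (blk 7, set 1) → VC-HIT  vc=[11, 15]
11: 0x3f (blk 15, set 1) → VC-HIT  vc=[11, 7]
12: 0x1e (blk 7, set 1) → VC-HIT  vc=[11, 15]
13: 0x2c (blk 11, set 1) → VC-HIT  vc=[7, 15]

OUTCOME = MISS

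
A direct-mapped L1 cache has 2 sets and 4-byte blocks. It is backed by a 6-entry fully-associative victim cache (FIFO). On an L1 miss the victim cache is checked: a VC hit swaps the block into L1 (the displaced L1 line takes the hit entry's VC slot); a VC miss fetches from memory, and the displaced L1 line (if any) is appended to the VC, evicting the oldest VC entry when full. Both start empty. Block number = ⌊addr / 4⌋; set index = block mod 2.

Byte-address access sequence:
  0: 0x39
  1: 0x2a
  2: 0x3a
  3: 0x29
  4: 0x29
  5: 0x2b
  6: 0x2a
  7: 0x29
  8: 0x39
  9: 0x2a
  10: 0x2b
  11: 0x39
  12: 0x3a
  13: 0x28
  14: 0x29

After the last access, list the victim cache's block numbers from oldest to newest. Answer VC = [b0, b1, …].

VC = [14]

  [0] addr=0x39 blk=14 s=0: MISS | VC []
  [1] addr=0x2a blk=10 s=0: MISS | VC [14]
  [2] addr=0x3a blk=14 s=0: VC-HIT | VC [10]
  [3] addr=0x29 blk=10 s=0: VC-HIT | VC [14]
  [4] addr=0x29 blk=10 s=0: L1-HIT | VC [14]
  [5] addr=0x2b blk=10 s=0: L1-HIT | VC [14]
  [6] addr=0x2a blk=10 s=0: L1-HIT | VC [14]
  [7] addr=0x29 blk=10 s=0: L1-HIT | VC [14]
  [8] addr=0x39 blk=14 s=0: VC-HIT | VC [10]
  [9] addr=0x2a blk=10 s=0: VC-HIT | VC [14]
  [10] addr=0x2b blk=10 s=0: L1-HIT | VC [14]
  [11] addr=0x39 blk=14 s=0: VC-HIT | VC [10]
  [12] addr=0x3a blk=14 s=0: L1-HIT | VC [10]
  [13] addr=0x28 blk=10 s=0: VC-HIT | VC [14]
  [14] addr=0x29 blk=10 s=0: L1-HIT | VC [14]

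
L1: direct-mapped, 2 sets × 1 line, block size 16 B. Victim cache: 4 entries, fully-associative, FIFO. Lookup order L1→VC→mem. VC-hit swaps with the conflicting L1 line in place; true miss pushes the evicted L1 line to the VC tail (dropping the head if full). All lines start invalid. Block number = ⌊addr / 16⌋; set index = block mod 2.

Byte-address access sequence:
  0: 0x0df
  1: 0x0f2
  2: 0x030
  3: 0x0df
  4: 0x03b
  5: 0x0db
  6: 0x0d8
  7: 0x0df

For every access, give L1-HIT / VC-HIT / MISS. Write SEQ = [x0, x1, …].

  [0] addr=0xdf blk=13 s=1: MISS | VC []
  [1] addr=0xf2 blk=15 s=1: MISS | VC [13]
  [2] addr=0x30 blk=3 s=1: MISS | VC [13, 15]
  [3] addr=0xdf blk=13 s=1: VC-HIT | VC [3, 15]
  [4] addr=0x3b blk=3 s=1: VC-HIT | VC [13, 15]
  [5] addr=0xdb blk=13 s=1: VC-HIT | VC [3, 15]
  [6] addr=0xd8 blk=13 s=1: L1-HIT | VC [3, 15]
  [7] addr=0xdf blk=13 s=1: L1-HIT | VC [3, 15]

SEQ = [MISS, MISS, MISS, VC-HIT, VC-HIT, VC-HIT, L1-HIT, L1-HIT]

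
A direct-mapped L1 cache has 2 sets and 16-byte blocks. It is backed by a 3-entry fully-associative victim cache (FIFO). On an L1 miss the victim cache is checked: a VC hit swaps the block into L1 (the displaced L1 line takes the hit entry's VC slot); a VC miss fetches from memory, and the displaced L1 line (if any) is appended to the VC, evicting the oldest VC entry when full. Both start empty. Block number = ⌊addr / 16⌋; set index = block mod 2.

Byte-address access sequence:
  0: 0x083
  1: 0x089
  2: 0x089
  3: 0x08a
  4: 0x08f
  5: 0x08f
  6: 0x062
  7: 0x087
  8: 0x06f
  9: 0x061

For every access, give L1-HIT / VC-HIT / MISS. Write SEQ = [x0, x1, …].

SEQ = [MISS, L1-HIT, L1-HIT, L1-HIT, L1-HIT, L1-HIT, MISS, VC-HIT, VC-HIT, L1-HIT]

0: 0x83 (blk 8, set 0) → MISS  vc=[]
1: 0x89 (blk 8, set 0) → L1-HIT  vc=[]
2: 0x89 (blk 8, set 0) → L1-HIT  vc=[]
3: 0x8a (blk 8, set 0) → L1-HIT  vc=[]
4: 0x8f (blk 8, set 0) → L1-HIT  vc=[]
5: 0x8f (blk 8, set 0) → L1-HIT  vc=[]
6: 0x62 (blk 6, set 0) → MISS  vc=[8]
7: 0x87 (blk 8, set 0) → VC-HIT  vc=[6]
8: 0x6f (blk 6, set 0) → VC-HIT  vc=[8]
9: 0x61 (blk 6, set 0) → L1-HIT  vc=[8]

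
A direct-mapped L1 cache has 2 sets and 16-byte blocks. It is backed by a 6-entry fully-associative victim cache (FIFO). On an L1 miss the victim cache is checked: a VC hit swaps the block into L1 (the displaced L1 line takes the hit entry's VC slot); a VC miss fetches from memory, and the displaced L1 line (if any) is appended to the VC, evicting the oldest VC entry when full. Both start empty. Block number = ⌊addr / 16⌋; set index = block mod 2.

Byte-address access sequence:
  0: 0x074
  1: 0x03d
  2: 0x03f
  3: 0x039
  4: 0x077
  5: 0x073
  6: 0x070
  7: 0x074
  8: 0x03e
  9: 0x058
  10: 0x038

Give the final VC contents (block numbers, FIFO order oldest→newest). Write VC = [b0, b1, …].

VC = [7, 5]

0: 0x74 (blk 7, set 1) → MISS  vc=[]
1: 0x3d (blk 3, set 1) → MISS  vc=[7]
2: 0x3f (blk 3, set 1) → L1-HIT  vc=[7]
3: 0x39 (blk 3, set 1) → L1-HIT  vc=[7]
4: 0x77 (blk 7, set 1) → VC-HIT  vc=[3]
5: 0x73 (blk 7, set 1) → L1-HIT  vc=[3]
6: 0x70 (blk 7, set 1) → L1-HIT  vc=[3]
7: 0x74 (blk 7, set 1) → L1-HIT  vc=[3]
8: 0x3e (blk 3, set 1) → VC-HIT  vc=[7]
9: 0x58 (blk 5, set 1) → MISS  vc=[7, 3]
10: 0x38 (blk 3, set 1) → VC-HIT  vc=[7, 5]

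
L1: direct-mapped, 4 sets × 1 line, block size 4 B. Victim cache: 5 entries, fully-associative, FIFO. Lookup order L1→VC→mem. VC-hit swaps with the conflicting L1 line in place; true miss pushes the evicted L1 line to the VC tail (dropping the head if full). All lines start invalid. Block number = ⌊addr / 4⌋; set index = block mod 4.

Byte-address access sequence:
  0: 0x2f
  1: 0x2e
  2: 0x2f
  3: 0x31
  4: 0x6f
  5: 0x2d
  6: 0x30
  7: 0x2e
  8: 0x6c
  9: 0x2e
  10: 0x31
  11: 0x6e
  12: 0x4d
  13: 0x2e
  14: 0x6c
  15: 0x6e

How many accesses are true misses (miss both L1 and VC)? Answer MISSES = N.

#0 0x2f→b11/s3 MISS; vc=[]
#1 0x2e→b11/s3 L1-HIT; vc=[]
#2 0x2f→b11/s3 L1-HIT; vc=[]
#3 0x31→b12/s0 MISS; vc=[]
#4 0x6f→b27/s3 MISS; vc=[11]
#5 0x2d→b11/s3 VC-HIT; vc=[27]
#6 0x30→b12/s0 L1-HIT; vc=[27]
#7 0x2e→b11/s3 L1-HIT; vc=[27]
#8 0x6c→b27/s3 VC-HIT; vc=[11]
#9 0x2e→b11/s3 VC-HIT; vc=[27]
#10 0x31→b12/s0 L1-HIT; vc=[27]
#11 0x6e→b27/s3 VC-HIT; vc=[11]
#12 0x4d→b19/s3 MISS; vc=[11,27]
#13 0x2e→b11/s3 VC-HIT; vc=[19,27]
#14 0x6c→b27/s3 VC-HIT; vc=[19,11]
#15 0x6e→b27/s3 L1-HIT; vc=[19,11]

MISSES = 4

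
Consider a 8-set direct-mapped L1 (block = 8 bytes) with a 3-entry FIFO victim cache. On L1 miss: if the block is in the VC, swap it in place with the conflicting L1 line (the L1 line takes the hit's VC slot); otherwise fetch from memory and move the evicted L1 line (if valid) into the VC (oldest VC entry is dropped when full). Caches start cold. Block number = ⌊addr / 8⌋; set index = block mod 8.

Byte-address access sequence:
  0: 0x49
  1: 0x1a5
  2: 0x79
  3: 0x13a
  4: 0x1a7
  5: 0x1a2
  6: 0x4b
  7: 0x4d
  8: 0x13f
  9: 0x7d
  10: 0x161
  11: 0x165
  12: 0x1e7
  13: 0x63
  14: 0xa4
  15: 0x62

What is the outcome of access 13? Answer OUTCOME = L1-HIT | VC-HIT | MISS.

0: 0x49 (blk 9, set 1) → MISS  vc=[]
1: 0x1a5 (blk 52, set 4) → MISS  vc=[]
2: 0x79 (blk 15, set 7) → MISS  vc=[]
3: 0x13a (blk 39, set 7) → MISS  vc=[15]
4: 0x1a7 (blk 52, set 4) → L1-HIT  vc=[15]
5: 0x1a2 (blk 52, set 4) → L1-HIT  vc=[15]
6: 0x4b (blk 9, set 1) → L1-HIT  vc=[15]
7: 0x4d (blk 9, set 1) → L1-HIT  vc=[15]
8: 0x13f (blk 39, set 7) → L1-HIT  vc=[15]
9: 0x7d (blk 15, set 7) → VC-HIT  vc=[39]
10: 0x161 (blk 44, set 4) → MISS  vc=[39, 52]
11: 0x165 (blk 44, set 4) → L1-HIT  vc=[39, 52]
12: 0x1e7 (blk 60, set 4) → MISS  vc=[39, 52, 44]
13: 0x63 (blk 12, set 4) → MISS  vc=[52, 44, 60]
14: 0xa4 (blk 20, set 4) → MISS  vc=[44, 60, 12]
15: 0x62 (blk 12, set 4) → VC-HIT  vc=[44, 60, 20]

OUTCOME = MISS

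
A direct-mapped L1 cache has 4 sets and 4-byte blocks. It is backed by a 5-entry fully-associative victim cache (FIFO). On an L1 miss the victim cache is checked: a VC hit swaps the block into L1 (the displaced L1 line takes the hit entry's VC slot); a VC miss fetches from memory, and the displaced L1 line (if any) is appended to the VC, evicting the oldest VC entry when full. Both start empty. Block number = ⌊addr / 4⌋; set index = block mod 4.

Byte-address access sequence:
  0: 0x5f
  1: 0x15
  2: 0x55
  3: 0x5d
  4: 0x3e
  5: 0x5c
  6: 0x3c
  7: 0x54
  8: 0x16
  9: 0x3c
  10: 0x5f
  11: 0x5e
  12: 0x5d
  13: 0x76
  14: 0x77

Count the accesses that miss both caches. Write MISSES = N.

MISSES = 5

#0 0x5f→b23/s3 MISS; vc=[]
#1 0x15→b5/s1 MISS; vc=[]
#2 0x55→b21/s1 MISS; vc=[5]
#3 0x5d→b23/s3 L1-HIT; vc=[5]
#4 0x3e→b15/s3 MISS; vc=[5,23]
#5 0x5c→b23/s3 VC-HIT; vc=[5,15]
#6 0x3c→b15/s3 VC-HIT; vc=[5,23]
#7 0x54→b21/s1 L1-HIT; vc=[5,23]
#8 0x16→b5/s1 VC-HIT; vc=[21,23]
#9 0x3c→b15/s3 L1-HIT; vc=[21,23]
#10 0x5f→b23/s3 VC-HIT; vc=[21,15]
#11 0x5e→b23/s3 L1-HIT; vc=[21,15]
#12 0x5d→b23/s3 L1-HIT; vc=[21,15]
#13 0x76→b29/s1 MISS; vc=[21,15,5]
#14 0x77→b29/s1 L1-HIT; vc=[21,15,5]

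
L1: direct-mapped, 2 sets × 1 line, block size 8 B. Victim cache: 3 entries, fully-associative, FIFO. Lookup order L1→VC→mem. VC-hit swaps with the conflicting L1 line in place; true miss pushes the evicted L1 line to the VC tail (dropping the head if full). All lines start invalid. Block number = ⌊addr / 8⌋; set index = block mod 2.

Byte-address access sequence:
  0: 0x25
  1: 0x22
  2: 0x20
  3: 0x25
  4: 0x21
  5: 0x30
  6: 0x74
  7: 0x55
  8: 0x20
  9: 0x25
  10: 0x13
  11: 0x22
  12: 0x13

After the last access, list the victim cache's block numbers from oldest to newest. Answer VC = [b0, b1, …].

0: 0x25 (blk 4, set 0) → MISS  vc=[]
1: 0x22 (blk 4, set 0) → L1-HIT  vc=[]
2: 0x20 (blk 4, set 0) → L1-HIT  vc=[]
3: 0x25 (blk 4, set 0) → L1-HIT  vc=[]
4: 0x21 (blk 4, set 0) → L1-HIT  vc=[]
5: 0x30 (blk 6, set 0) → MISS  vc=[4]
6: 0x74 (blk 14, set 0) → MISS  vc=[4, 6]
7: 0x55 (blk 10, set 0) → MISS  vc=[4, 6, 14]
8: 0x20 (blk 4, set 0) → VC-HIT  vc=[10, 6, 14]
9: 0x25 (blk 4, set 0) → L1-HIT  vc=[10, 6, 14]
10: 0x13 (blk 2, set 0) → MISS  vc=[6, 14, 4]
11: 0x22 (blk 4, set 0) → VC-HIT  vc=[6, 14, 2]
12: 0x13 (blk 2, set 0) → VC-HIT  vc=[6, 14, 4]

VC = [6, 14, 4]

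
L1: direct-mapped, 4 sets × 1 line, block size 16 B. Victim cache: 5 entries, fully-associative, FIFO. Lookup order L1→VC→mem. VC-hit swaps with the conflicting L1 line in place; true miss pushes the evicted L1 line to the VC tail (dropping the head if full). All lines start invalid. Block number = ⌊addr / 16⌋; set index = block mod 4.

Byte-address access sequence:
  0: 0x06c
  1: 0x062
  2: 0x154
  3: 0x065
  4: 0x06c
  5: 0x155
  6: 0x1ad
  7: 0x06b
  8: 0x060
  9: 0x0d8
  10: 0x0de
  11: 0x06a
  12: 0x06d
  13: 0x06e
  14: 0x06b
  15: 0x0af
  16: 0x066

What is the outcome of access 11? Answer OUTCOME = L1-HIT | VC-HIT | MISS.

OUTCOME = L1-HIT

#0 0x6c→b6/s2 MISS; vc=[]
#1 0x62→b6/s2 L1-HIT; vc=[]
#2 0x154→b21/s1 MISS; vc=[]
#3 0x65→b6/s2 L1-HIT; vc=[]
#4 0x6c→b6/s2 L1-HIT; vc=[]
#5 0x155→b21/s1 L1-HIT; vc=[]
#6 0x1ad→b26/s2 MISS; vc=[6]
#7 0x6b→b6/s2 VC-HIT; vc=[26]
#8 0x60→b6/s2 L1-HIT; vc=[26]
#9 0xd8→b13/s1 MISS; vc=[26,21]
#10 0xde→b13/s1 L1-HIT; vc=[26,21]
#11 0x6a→b6/s2 L1-HIT; vc=[26,21]
#12 0x6d→b6/s2 L1-HIT; vc=[26,21]
#13 0x6e→b6/s2 L1-HIT; vc=[26,21]
#14 0x6b→b6/s2 L1-HIT; vc=[26,21]
#15 0xaf→b10/s2 MISS; vc=[26,21,6]
#16 0x66→b6/s2 VC-HIT; vc=[26,21,10]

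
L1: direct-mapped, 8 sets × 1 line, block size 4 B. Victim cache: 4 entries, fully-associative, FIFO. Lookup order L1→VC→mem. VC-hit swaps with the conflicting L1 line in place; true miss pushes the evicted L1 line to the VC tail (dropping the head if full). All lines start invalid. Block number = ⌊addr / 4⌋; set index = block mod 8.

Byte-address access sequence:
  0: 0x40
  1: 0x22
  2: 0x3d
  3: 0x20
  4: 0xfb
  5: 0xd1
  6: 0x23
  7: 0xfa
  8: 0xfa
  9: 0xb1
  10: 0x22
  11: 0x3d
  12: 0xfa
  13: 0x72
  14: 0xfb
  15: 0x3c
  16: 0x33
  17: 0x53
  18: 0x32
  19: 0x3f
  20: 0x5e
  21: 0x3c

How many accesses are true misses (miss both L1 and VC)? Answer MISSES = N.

MISSES = 10

0: 0x40 (blk 16, set 0) → MISS  vc=[]
1: 0x22 (blk 8, set 0) → MISS  vc=[16]
2: 0x3d (blk 15, set 7) → MISS  vc=[16]
3: 0x20 (blk 8, set 0) → L1-HIT  vc=[16]
4: 0xfb (blk 62, set 6) → MISS  vc=[16]
5: 0xd1 (blk 52, set 4) → MISS  vc=[16]
6: 0x23 (blk 8, set 0) → L1-HIT  vc=[16]
7: 0xfa (blk 62, set 6) → L1-HIT  vc=[16]
8: 0xfa (blk 62, set 6) → L1-HIT  vc=[16]
9: 0xb1 (blk 44, set 4) → MISS  vc=[16, 52]
10: 0x22 (blk 8, set 0) → L1-HIT  vc=[16, 52]
11: 0x3d (blk 15, set 7) → L1-HIT  vc=[16, 52]
12: 0xfa (blk 62, set 6) → L1-HIT  vc=[16, 52]
13: 0x72 (blk 28, set 4) → MISS  vc=[16, 52, 44]
14: 0xfb (blk 62, set 6) → L1-HIT  vc=[16, 52, 44]
15: 0x3c (blk 15, set 7) → L1-HIT  vc=[16, 52, 44]
16: 0x33 (blk 12, set 4) → MISS  vc=[16, 52, 44, 28]
17: 0x53 (blk 20, set 4) → MISS  vc=[52, 44, 28, 12]
18: 0x32 (blk 12, set 4) → VC-HIT  vc=[52, 44, 28, 20]
19: 0x3f (blk 15, set 7) → L1-HIT  vc=[52, 44, 28, 20]
20: 0x5e (blk 23, set 7) → MISS  vc=[44, 28, 20, 15]
21: 0x3c (blk 15, set 7) → VC-HIT  vc=[44, 28, 20, 23]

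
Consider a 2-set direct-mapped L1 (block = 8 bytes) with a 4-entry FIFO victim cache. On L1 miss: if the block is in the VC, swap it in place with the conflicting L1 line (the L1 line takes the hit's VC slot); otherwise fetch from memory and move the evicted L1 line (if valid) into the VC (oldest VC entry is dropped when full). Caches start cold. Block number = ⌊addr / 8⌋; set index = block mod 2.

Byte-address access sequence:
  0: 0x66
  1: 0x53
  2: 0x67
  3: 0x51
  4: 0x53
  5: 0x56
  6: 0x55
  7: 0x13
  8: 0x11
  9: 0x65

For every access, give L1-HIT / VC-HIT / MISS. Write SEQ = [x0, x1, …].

SEQ = [MISS, MISS, VC-HIT, VC-HIT, L1-HIT, L1-HIT, L1-HIT, MISS, L1-HIT, VC-HIT]

#0 0x66→b12/s0 MISS; vc=[]
#1 0x53→b10/s0 MISS; vc=[12]
#2 0x67→b12/s0 VC-HIT; vc=[10]
#3 0x51→b10/s0 VC-HIT; vc=[12]
#4 0x53→b10/s0 L1-HIT; vc=[12]
#5 0x56→b10/s0 L1-HIT; vc=[12]
#6 0x55→b10/s0 L1-HIT; vc=[12]
#7 0x13→b2/s0 MISS; vc=[12,10]
#8 0x11→b2/s0 L1-HIT; vc=[12,10]
#9 0x65→b12/s0 VC-HIT; vc=[2,10]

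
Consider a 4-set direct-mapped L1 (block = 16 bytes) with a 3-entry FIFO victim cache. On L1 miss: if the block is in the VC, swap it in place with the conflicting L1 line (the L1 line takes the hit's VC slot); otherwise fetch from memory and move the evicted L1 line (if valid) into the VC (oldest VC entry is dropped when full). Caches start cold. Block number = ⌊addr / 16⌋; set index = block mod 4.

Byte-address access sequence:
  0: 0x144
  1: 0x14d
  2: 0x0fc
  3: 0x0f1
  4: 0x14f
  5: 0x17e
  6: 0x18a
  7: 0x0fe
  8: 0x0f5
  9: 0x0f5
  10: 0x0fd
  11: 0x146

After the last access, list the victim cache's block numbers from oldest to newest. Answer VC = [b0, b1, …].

  [0] addr=0x144 blk=20 s=0: MISS | VC []
  [1] addr=0x14d blk=20 s=0: L1-HIT | VC []
  [2] addr=0xfc blk=15 s=3: MISS | VC []
  [3] addr=0xf1 blk=15 s=3: L1-HIT | VC []
  [4] addr=0x14f blk=20 s=0: L1-HIT | VC []
  [5] addr=0x17e blk=23 s=3: MISS | VC [15]
  [6] addr=0x18a blk=24 s=0: MISS | VC [15, 20]
  [7] addr=0xfe blk=15 s=3: VC-HIT | VC [23, 20]
  [8] addr=0xf5 blk=15 s=3: L1-HIT | VC [23, 20]
  [9] addr=0xf5 blk=15 s=3: L1-HIT | VC [23, 20]
  [10] addr=0xfd blk=15 s=3: L1-HIT | VC [23, 20]
  [11] addr=0x146 blk=20 s=0: VC-HIT | VC [23, 24]

VC = [23, 24]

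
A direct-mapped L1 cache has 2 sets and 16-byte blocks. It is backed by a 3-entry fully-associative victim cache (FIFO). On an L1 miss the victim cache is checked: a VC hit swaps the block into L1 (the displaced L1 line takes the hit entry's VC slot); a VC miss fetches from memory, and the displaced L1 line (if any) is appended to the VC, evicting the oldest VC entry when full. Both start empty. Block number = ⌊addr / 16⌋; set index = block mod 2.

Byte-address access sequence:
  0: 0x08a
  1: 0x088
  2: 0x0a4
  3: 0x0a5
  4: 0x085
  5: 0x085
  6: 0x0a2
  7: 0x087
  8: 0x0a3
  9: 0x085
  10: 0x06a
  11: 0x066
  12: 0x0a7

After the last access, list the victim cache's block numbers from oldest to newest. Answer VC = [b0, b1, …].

VC = [6, 8]

#0 0x8a→b8/s0 MISS; vc=[]
#1 0x88→b8/s0 L1-HIT; vc=[]
#2 0xa4→b10/s0 MISS; vc=[8]
#3 0xa5→b10/s0 L1-HIT; vc=[8]
#4 0x85→b8/s0 VC-HIT; vc=[10]
#5 0x85→b8/s0 L1-HIT; vc=[10]
#6 0xa2→b10/s0 VC-HIT; vc=[8]
#7 0x87→b8/s0 VC-HIT; vc=[10]
#8 0xa3→b10/s0 VC-HIT; vc=[8]
#9 0x85→b8/s0 VC-HIT; vc=[10]
#10 0x6a→b6/s0 MISS; vc=[10,8]
#11 0x66→b6/s0 L1-HIT; vc=[10,8]
#12 0xa7→b10/s0 VC-HIT; vc=[6,8]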